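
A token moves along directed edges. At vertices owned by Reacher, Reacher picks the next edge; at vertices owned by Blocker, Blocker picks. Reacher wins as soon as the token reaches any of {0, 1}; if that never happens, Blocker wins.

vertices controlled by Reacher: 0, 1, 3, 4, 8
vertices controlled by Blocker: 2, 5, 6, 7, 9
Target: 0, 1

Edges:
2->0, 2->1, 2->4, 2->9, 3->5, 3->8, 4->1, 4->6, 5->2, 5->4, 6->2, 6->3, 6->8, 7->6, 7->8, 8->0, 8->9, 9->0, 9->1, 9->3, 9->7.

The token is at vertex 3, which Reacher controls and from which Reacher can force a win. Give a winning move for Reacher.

A0 = {0, 1}
A1: add {4, 8} — 4 (Reacher) has 4→1; 8 (Reacher) has 8→0.
A2: add {3} — 3 (Reacher) has 3→8.
A3 = A2; e.g. 2 (Blocker) can still go to 9. Fixed point.
From 3, successor 8 is in the attractor (rank 1); the other successor 5 is not.

8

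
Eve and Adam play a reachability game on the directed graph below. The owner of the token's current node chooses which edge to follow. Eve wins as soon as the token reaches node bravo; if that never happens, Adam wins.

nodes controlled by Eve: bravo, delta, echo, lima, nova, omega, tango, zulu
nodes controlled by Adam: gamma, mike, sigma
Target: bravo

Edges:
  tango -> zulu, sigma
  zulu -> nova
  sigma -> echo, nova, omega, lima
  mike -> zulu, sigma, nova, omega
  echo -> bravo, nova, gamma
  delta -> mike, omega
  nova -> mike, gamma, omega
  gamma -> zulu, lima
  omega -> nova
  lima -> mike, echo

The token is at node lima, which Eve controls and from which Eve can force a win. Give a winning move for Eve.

A0 = {bravo}
A1: add {echo} — echo (Eve) has echo→bravo.
A2: add {lima} — lima (Eve) has lima→echo.
A3 = A2; e.g. tango (Eve) has no edge into A2. Fixed point.
From lima, successor echo is in the attractor (rank 1); the other successor mike is not.

echo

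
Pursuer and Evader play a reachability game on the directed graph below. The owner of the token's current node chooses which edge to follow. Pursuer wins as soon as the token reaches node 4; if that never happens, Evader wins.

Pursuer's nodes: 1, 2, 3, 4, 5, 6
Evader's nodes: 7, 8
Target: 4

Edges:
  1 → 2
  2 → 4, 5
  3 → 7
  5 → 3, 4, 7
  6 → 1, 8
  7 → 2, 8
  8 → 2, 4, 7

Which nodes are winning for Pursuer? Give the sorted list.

A0 = {4}
A1: add {2, 5} — 2 (Pursuer) has 2→4; 5 (Pursuer) has 5→4.
A2: add {1} — 1 (Pursuer) has 1→2.
A3: add {6} — 6 (Pursuer) has 6→1.
A4 = A3; e.g. 3 (Pursuer) has no edge into A3. Fixed point.
Pursuer's winning region = {1, 2, 4, 5, 6}.

1, 2, 4, 5, 6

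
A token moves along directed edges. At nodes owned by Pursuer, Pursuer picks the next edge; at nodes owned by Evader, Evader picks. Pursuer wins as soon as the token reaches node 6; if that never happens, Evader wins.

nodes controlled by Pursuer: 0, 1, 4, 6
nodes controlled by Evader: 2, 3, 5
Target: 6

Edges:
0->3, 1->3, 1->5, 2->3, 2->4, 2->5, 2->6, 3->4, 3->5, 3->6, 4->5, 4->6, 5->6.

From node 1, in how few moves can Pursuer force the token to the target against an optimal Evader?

2

A0 = {6}
A1: add {4, 5} — 4 (Pursuer) has 4→6; 5 (Evader): all of {6} already in.
A2: add {1, 3} — 1 (Pursuer) has 1→5; 3 (Evader): all of {4, 5, 6} already in.
1 enters the attractor at level 2, so Pursuer can force the target in 2 moves from there.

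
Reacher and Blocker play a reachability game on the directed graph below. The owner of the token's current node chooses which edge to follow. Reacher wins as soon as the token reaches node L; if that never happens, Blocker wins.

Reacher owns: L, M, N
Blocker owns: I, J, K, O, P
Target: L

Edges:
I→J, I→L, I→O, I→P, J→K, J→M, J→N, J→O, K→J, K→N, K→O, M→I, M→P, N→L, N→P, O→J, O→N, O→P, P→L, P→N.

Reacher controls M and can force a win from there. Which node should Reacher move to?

P

A0 = {L}
A1: add {N} — N (Reacher) has N→L.
A2: add {P} — P (Blocker): all of {L, N} already in.
A3: add {M} — M (Reacher) has M→P.
A4 = A3; e.g. I (Blocker) can still go to J. Fixed point.
From M, successor P is in the attractor (rank 2); the other successor I is not.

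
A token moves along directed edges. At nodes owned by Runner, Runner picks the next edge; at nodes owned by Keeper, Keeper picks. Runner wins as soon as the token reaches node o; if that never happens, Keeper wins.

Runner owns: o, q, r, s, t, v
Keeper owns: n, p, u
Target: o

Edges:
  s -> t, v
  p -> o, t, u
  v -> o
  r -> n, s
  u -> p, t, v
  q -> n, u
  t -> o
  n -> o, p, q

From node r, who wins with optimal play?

A0 = {o}
A1: add {t, v} — t (Runner) has t→o; v (Runner) has v→o.
A2: add {s} — s (Runner) has s→t.
A3: add {r} — r (Runner) has r→s.
A4 = A3; e.g. n (Keeper) can still go to p. Fixed point.
r ∈ A3, so Runner can force the target.

Runner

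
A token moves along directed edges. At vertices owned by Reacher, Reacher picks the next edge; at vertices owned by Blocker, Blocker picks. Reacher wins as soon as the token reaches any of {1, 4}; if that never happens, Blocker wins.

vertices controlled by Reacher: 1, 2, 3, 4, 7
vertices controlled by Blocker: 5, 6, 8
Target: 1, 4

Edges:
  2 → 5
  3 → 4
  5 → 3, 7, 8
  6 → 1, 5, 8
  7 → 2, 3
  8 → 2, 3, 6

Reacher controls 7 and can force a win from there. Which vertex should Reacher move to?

A0 = {1, 4}
A1: add {3} — 3 (Reacher) has 3→4.
A2: add {7} — 7 (Reacher) has 7→3.
A3 = A2; e.g. 2 (Reacher) has no edge into A2. Fixed point.
From 7, successor 3 is in the attractor (rank 1); the other successor 2 is not.

3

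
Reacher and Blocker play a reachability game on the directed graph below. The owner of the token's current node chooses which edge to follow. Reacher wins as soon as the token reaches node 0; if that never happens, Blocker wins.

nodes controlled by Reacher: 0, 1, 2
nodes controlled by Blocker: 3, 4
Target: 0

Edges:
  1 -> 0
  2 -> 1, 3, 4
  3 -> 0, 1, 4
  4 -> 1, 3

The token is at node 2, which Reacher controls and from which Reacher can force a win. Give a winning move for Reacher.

1

A0 = {0}
A1: add {1} — 1 (Reacher) has 1→0.
A2: add {2} — 2 (Reacher) has 2→1.
A3 = A2; e.g. 3 (Blocker) can still go to 4. Fixed point.
From 2, successor 1 is in the attractor (rank 1); the other successors 3, 4 are not.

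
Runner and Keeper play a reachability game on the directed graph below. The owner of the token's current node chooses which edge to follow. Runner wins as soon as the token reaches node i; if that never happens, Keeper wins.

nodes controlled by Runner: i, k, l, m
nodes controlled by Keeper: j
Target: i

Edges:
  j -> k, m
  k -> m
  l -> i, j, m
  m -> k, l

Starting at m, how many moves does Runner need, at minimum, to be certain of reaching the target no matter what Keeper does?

A0 = {i}
A1: add {l} — l (Runner) has l→i.
A2: add {m} — m (Runner) has m→l.
m enters the attractor at level 2, so Runner can force the target in 2 moves from there.

2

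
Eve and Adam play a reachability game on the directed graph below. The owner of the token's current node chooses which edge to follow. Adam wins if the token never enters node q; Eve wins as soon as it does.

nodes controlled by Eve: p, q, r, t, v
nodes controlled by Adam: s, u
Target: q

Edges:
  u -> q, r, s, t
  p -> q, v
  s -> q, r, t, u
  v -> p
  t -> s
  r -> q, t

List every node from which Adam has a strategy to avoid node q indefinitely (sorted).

s, t, u

A0 = {q}
A1: add {p, r} — p (Eve) has p→q; r (Eve) has r→q.
A2: add {v} — v (Eve) has v→p.
A3 = A2; e.g. s (Adam) can still go to t. Fixed point.
Eve's attractor = {p, q, r, v}; Adam avoids the target exactly from the complement.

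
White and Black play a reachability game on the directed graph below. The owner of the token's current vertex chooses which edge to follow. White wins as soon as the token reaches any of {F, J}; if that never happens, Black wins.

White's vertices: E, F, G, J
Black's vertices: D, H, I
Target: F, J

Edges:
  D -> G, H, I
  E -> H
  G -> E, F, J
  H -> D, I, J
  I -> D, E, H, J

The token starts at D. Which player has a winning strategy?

A0 = {F, J}
A1: add {G} — G (White) has G→F.
A2 = A1; e.g. D (Black) can still go to H. Fixed point.
D never enters the attractor, so Black can avoid the target forever.

Black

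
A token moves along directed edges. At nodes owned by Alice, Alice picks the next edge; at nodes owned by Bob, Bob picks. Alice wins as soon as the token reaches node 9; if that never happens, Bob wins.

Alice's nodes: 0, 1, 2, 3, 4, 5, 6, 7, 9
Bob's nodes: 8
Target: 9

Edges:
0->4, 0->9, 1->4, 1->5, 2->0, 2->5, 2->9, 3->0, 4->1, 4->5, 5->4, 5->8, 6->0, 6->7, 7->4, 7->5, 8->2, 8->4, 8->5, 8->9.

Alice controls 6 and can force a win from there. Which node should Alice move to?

A0 = {9}
A1: add {0, 2} — 0 (Alice) has 0→9; 2 (Alice) has 2→9.
A2: add {3, 6} — 3 (Alice) has 3→0; 6 (Alice) has 6→0.
A3 = A2; e.g. 1 (Alice) has no edge into A2. Fixed point.
From 6, successor 0 is in the attractor (rank 1); the other successor 7 is not.

0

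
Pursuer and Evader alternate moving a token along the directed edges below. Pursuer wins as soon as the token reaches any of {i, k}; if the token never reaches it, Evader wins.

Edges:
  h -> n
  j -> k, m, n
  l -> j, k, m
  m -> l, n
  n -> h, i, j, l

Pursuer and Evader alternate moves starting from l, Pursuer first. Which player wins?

Pursuer

Track states (vertex, player-to-move).
A0 = {(i,Pursuer), (i,Evader), (k,Pursuer), (k,Evader)}
A1: add {(j,Pursuer), (l,Pursuer), (n,Pursuer)}.
(l,Pursuer) ∈ A1 ⇒ Pursuer forces the target.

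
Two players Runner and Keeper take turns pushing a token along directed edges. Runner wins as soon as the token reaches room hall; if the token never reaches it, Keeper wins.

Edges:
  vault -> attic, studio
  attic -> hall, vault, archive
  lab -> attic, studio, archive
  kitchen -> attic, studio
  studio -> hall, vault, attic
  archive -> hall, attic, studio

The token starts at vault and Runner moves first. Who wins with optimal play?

Keeper

Track states (vertex, player-to-move).
A0 = {(hall,Runner), (hall,Keeper)}
A1: add {(attic,Runner), (studio,Runner), (archive,Runner)}.
A2: add {(vault,Keeper), (lab,Keeper), (kitchen,Keeper), (archive,Keeper)}.
A3: add {(lab,Runner)}.
A4 = A3; e.g. (vault,Runner) stays out. (vault,Runner) never enters ⇒ Keeper avoids the target.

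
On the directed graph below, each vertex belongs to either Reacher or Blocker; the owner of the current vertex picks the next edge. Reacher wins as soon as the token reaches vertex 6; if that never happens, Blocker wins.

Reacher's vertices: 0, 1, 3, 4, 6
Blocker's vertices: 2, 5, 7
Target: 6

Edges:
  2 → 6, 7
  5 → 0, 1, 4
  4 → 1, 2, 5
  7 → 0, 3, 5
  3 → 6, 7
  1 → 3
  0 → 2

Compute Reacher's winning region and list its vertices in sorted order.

A0 = {6}
A1: add {3} — 3 (Reacher) has 3→6.
A2: add {1} — 1 (Reacher) has 1→3.
A3: add {4} — 4 (Reacher) has 4→1.
A4 = A3; e.g. 0 (Reacher) has no edge into A3. Fixed point.
Reacher's winning region = {1, 3, 4, 6}.

1, 3, 4, 6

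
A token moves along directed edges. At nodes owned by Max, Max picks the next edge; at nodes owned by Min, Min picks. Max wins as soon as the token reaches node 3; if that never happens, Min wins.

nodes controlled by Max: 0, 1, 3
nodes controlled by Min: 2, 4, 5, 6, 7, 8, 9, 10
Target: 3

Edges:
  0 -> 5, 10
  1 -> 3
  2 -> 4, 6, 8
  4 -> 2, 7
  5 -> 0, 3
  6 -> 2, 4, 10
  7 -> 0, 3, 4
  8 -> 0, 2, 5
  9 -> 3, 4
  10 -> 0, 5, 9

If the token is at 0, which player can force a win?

A0 = {3}
A1: add {1} — 1 (Max) has 1→3.
A2 = A1; e.g. 0 (Max) has no edge into A1. Fixed point.
0 never enters the attractor, so Min can avoid the target forever.

Min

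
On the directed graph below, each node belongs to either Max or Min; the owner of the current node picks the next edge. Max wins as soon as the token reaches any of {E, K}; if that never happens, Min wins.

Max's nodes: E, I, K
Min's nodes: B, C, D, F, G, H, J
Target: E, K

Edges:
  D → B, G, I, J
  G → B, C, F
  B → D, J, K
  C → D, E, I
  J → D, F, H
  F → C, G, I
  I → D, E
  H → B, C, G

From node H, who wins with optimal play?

Min

A0 = {E, K}
A1: add {I} — I (Max) has I→E.
A2 = A1; e.g. B (Min) can still go to D. Fixed point.
H never enters the attractor, so Min can avoid the target forever.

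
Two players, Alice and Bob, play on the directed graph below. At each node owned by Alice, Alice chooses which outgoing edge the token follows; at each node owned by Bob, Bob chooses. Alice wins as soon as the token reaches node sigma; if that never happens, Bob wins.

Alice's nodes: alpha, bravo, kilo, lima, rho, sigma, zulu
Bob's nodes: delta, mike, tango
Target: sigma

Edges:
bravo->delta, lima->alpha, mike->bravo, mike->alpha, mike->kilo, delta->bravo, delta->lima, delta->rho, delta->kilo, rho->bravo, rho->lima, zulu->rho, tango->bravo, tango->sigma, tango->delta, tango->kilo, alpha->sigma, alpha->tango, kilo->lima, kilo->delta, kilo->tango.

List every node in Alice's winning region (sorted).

alpha, kilo, lima, rho, sigma, zulu

A0 = {sigma}
A1: add {alpha} — alpha (Alice) has alpha→sigma.
A2: add {lima} — lima (Alice) has lima→alpha.
A3: add {kilo, rho} — rho (Alice) has rho→lima; kilo (Alice) has kilo→lima.
A4: add {zulu} — zulu (Alice) has zulu→rho.
A5 = A4; e.g. bravo (Alice) has no edge into A4. Fixed point.
Alice's winning region = {alpha, kilo, lima, rho, sigma, zulu}.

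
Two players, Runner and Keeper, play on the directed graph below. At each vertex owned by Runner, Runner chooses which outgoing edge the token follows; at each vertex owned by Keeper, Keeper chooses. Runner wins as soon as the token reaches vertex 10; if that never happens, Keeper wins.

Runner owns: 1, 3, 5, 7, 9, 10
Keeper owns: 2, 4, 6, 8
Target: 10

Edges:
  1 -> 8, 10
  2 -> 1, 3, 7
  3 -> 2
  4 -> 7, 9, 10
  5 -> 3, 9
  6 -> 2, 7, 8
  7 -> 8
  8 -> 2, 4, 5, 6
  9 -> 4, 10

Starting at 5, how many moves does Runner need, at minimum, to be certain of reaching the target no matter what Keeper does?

2

A0 = {10}
A1: add {1, 9} — 1 (Runner) has 1→10; 9 (Runner) has 9→10.
A2: add {5} — 5 (Runner) has 5→9.
A3 = A2; e.g. 2 (Keeper) can still go to 3. Fixed point.
5 enters the attractor at level 2, so Runner can force the target in 2 moves from there.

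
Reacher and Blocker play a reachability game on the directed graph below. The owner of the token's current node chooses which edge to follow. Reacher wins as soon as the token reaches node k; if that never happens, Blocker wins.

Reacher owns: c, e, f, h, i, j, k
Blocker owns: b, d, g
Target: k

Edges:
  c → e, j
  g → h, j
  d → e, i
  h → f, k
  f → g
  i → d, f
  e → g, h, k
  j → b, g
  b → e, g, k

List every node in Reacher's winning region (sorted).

c, e, h, k

A0 = {k}
A1: add {e, h} — e (Reacher) has e→k; h (Reacher) has h→k.
A2: add {c} — c (Reacher) has c→e.
A3 = A2; e.g. b (Blocker) can still go to g. Fixed point.
Reacher's winning region = {c, e, h, k}.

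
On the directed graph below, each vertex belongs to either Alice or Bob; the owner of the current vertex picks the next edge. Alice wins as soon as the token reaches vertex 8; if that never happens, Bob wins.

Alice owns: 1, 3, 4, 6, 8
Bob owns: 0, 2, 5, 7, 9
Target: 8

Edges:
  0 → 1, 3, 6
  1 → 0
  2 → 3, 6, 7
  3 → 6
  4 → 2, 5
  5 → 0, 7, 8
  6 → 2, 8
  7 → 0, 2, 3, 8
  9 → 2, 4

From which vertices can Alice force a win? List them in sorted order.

3, 6, 8

A0 = {8}
A1: add {6} — 6 (Alice) has 6→8.
A2: add {3} — 3 (Alice) has 3→6.
A3 = A2; e.g. 0 (Bob) can still go to 1. Fixed point.
Alice's winning region = {3, 6, 8}.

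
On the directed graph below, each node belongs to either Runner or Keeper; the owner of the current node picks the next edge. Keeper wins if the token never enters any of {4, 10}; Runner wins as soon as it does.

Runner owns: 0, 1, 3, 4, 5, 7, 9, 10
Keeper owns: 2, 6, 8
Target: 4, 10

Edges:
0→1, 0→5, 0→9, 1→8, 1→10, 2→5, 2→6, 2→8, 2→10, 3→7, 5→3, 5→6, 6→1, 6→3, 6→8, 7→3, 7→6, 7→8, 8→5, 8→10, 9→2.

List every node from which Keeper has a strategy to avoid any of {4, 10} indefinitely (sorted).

A0 = {4, 10}
A1: add {1} — 1 (Runner) has 1→10.
A2: add {0} — 0 (Runner) has 0→1.
A3 = A2; e.g. 2 (Keeper) can still go to 5. Fixed point.
Runner's attractor = {0, 1, 4, 10}; Keeper avoids the target exactly from the complement.

2, 3, 5, 6, 7, 8, 9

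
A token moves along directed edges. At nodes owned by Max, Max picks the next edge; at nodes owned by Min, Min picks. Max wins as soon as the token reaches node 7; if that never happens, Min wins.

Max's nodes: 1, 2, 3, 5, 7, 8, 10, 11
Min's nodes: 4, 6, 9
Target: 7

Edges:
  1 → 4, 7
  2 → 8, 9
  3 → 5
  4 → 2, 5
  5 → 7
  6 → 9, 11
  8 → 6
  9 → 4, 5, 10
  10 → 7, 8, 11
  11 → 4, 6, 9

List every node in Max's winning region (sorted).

A0 = {7}
A1: add {1, 5, 10} — 1 (Max) has 1→7; 5 (Max) has 5→7; 10 (Max) has 10→7.
A2: add {3} — 3 (Max) has 3→5.
A3 = A2; e.g. 2 (Max) has no edge into A2. Fixed point.
Max's winning region = {1, 3, 5, 7, 10}.

1, 3, 5, 7, 10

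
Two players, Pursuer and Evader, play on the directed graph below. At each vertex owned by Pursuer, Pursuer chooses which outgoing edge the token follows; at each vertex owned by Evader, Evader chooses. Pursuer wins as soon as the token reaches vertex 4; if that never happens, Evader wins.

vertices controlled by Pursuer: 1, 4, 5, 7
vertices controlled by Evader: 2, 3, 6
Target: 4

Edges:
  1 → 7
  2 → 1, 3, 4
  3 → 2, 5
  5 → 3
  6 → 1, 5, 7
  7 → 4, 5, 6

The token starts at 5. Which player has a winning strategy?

Evader

A0 = {4}
A1: add {7} — 7 (Pursuer) has 7→4.
A2: add {1} — 1 (Pursuer) has 1→7.
A3 = A2; e.g. 2 (Evader) can still go to 3. Fixed point.
5 never enters the attractor, so Evader can avoid the target forever.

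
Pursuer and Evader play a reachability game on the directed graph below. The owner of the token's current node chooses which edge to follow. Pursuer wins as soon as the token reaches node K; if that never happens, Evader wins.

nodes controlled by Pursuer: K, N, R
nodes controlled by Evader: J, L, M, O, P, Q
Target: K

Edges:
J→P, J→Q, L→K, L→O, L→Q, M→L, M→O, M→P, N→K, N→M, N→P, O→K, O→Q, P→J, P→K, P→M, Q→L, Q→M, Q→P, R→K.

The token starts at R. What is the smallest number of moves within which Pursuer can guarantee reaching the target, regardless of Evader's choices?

1

A0 = {K}
A1: add {N, R} — N (Pursuer) has N→K; R (Pursuer) has R→K.
A2 = A1; e.g. J (Evader) can still go to P. Fixed point.
R enters the attractor at level 1, so Pursuer can force the target in 1 move from there.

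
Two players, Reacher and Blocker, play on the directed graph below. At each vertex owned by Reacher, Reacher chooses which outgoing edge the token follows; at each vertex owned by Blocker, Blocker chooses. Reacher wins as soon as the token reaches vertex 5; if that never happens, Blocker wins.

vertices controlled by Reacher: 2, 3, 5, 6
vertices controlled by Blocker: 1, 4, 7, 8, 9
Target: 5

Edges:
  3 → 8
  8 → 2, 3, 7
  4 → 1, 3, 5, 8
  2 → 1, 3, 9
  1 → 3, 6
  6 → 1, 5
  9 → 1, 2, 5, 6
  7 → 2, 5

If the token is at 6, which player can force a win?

Reacher

A0 = {5}
A1: add {6} — 6 (Reacher) has 6→5.
A2 = A1; e.g. 1 (Blocker) can still go to 3. Fixed point.
6 ∈ A1, so Reacher can force the target.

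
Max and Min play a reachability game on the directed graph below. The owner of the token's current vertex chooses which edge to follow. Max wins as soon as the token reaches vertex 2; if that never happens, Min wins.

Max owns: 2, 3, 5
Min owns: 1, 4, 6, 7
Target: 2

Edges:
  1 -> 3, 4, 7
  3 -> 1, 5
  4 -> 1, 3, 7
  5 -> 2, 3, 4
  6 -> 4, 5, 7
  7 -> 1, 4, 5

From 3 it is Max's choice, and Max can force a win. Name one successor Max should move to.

5

A0 = {2}
A1: add {5} — 5 (Max) has 5→2.
A2: add {3} — 3 (Max) has 3→5.
A3 = A2; e.g. 1 (Min) can still go to 4. Fixed point.
From 3, successor 5 is in the attractor (rank 1); the other successor 1 is not.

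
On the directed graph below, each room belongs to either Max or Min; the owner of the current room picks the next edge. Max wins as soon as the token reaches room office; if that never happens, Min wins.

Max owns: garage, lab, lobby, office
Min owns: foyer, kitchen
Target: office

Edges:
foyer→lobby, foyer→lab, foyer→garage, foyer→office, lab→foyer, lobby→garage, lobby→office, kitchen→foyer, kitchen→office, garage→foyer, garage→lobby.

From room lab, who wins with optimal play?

A0 = {office}
A1: add {lobby} — lobby (Max) has lobby→office.
A2: add {garage} — garage (Max) has garage→lobby.
A3 = A2; e.g. foyer (Min) can still go to lab. Fixed point.
lab never enters the attractor, so Min can avoid the target forever.

Min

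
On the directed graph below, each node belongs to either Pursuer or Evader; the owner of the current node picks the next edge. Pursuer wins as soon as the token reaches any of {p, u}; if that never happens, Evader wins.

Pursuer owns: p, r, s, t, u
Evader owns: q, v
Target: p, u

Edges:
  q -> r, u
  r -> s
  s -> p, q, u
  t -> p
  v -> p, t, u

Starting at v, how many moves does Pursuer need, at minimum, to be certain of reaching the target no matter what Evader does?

A0 = {p, u}
A1: add {s, t} — s (Pursuer) has s→p; t (Pursuer) has t→p.
A2: add {r, v} — r (Pursuer) has r→s; v (Evader): all of {p, t, u} already in.
v enters the attractor at level 2, so Pursuer can force the target in 2 moves from there.

2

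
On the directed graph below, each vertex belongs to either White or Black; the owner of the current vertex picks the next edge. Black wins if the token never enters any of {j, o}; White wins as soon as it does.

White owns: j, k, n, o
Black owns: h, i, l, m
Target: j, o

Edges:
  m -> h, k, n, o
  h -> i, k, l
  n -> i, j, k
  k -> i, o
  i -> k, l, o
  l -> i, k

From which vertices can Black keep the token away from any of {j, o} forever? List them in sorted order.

h, i, l, m

A0 = {j, o}
A1: add {k, n} — k (White) has k→o; n (White) has n→j.
A2 = A1; e.g. h (Black) can still go to i. Fixed point.
White's attractor = {j, k, n, o}; Black avoids the target exactly from the complement.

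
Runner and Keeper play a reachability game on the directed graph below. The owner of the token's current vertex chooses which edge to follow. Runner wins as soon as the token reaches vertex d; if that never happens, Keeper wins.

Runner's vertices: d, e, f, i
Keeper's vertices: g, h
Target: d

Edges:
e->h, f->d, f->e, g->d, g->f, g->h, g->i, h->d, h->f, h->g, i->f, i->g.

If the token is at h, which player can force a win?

Keeper

A0 = {d}
A1: add {f} — f (Runner) has f→d.
A2: add {i} — i (Runner) has i→f.
A3 = A2; e.g. e (Runner) has no edge into A2. Fixed point.
h never enters the attractor, so Keeper can avoid the target forever.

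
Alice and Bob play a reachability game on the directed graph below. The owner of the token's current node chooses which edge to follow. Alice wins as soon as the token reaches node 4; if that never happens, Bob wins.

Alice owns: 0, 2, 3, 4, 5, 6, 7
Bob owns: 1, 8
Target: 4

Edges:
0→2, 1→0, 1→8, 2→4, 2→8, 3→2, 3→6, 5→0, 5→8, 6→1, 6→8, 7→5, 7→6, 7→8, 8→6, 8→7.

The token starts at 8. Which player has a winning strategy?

Bob

A0 = {4}
A1: add {2} — 2 (Alice) has 2→4.
A2: add {0, 3} — 0 (Alice) has 0→2; 3 (Alice) has 3→2.
A3: add {5} — 5 (Alice) has 5→0.
A4: add {7} — 7 (Alice) has 7→5.
A5 = A4; e.g. 1 (Bob) can still go to 8. Fixed point.
8 never enters the attractor, so Bob can avoid the target forever.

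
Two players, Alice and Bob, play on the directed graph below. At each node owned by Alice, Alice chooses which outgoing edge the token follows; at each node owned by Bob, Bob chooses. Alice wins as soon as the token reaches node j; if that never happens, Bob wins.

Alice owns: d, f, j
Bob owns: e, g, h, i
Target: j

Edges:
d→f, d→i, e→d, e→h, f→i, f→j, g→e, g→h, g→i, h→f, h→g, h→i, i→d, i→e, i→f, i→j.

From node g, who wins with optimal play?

Bob

A0 = {j}
A1: add {f} — f (Alice) has f→j.
A2: add {d} — d (Alice) has d→f.
A3 = A2; e.g. e (Bob) can still go to h. Fixed point.
g never enters the attractor, so Bob can avoid the target forever.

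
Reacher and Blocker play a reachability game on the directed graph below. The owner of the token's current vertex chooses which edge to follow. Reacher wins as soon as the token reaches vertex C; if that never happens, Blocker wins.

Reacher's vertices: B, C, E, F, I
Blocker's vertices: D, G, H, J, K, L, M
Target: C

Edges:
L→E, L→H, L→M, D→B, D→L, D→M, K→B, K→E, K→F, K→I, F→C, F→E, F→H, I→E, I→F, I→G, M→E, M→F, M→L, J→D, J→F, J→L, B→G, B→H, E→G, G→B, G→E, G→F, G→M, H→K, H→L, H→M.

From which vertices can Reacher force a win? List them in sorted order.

A0 = {C}
A1: add {F} — F (Reacher) has F→C.
A2: add {I} — I (Reacher) has I→F.
A3 = A2; e.g. B (Reacher) has no edge into A2. Fixed point.
Reacher's winning region = {C, F, I}.

C, F, I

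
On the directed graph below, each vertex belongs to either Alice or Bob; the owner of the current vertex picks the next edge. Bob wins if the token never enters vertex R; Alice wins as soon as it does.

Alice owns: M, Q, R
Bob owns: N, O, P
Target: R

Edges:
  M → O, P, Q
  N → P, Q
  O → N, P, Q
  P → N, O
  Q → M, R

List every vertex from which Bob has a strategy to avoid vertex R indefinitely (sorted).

N, O, P

A0 = {R}
A1: add {Q} — Q (Alice) has Q→R.
A2: add {M} — M (Alice) has M→Q.
A3 = A2; e.g. N (Bob) can still go to P. Fixed point.
Alice's attractor = {M, Q, R}; Bob avoids the target exactly from the complement.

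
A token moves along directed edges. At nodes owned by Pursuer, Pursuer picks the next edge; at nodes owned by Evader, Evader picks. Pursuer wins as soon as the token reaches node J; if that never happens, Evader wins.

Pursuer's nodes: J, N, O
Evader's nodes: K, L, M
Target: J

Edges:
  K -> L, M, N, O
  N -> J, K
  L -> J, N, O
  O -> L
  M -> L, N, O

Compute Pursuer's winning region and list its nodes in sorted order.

A0 = {J}
A1: add {N} — N (Pursuer) has N→J.
A2 = A1; e.g. K (Evader) can still go to L. Fixed point.
Pursuer's winning region = {J, N}.

J, N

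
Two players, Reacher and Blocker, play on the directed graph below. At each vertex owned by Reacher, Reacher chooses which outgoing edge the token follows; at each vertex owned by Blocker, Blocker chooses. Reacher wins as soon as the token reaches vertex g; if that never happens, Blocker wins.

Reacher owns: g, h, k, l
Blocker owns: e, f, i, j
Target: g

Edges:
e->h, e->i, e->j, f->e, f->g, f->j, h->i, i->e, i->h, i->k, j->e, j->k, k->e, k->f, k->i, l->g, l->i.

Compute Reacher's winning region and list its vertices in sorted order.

A0 = {g}
A1: add {l} — l (Reacher) has l→g.
A2 = A1; e.g. e (Blocker) can still go to h. Fixed point.
Reacher's winning region = {g, l}.

g, l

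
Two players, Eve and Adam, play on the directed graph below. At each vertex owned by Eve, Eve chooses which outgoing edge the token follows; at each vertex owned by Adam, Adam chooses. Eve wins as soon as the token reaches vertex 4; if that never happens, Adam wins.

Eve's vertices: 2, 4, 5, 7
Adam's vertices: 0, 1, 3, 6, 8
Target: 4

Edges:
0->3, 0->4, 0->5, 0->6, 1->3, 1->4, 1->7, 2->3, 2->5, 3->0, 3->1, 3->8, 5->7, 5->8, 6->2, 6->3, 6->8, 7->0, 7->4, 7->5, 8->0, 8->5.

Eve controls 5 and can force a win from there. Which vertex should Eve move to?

A0 = {4}
A1: add {7} — 7 (Eve) has 7→4.
A2: add {5} — 5 (Eve) has 5→7.
A3: add {2} — 2 (Eve) has 2→5.
A4 = A3; e.g. 0 (Adam) can still go to 3. Fixed point.
From 5, successor 7 is in the attractor (rank 1); the other successor 8 is not.

7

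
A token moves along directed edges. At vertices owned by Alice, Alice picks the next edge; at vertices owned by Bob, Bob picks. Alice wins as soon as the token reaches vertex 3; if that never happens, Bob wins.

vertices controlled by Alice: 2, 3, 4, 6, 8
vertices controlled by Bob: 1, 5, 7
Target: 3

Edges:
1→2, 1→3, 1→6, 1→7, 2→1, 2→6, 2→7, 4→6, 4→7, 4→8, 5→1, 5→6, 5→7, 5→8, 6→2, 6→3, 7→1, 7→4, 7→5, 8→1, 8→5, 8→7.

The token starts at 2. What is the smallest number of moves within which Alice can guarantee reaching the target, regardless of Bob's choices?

A0 = {3}
A1: add {6} — 6 (Alice) has 6→3.
A2: add {2, 4} — 2 (Alice) has 2→6; 4 (Alice) has 4→6.
A3 = A2; e.g. 1 (Bob) can still go to 7. Fixed point.
2 enters the attractor at level 2, so Alice can force the target in 2 moves from there.

2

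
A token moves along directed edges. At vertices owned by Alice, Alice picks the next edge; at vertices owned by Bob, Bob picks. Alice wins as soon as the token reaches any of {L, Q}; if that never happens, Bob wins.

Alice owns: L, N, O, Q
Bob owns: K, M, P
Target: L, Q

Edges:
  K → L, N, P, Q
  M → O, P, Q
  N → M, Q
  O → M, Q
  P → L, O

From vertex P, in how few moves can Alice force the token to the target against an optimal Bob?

A0 = {L, Q}
A1: add {N, O} — N (Alice) has N→Q; O (Alice) has O→Q.
A2: add {P} — P (Bob): all of {L, O} already in.
P enters the attractor at level 2, so Alice can force the target in 2 moves from there.

2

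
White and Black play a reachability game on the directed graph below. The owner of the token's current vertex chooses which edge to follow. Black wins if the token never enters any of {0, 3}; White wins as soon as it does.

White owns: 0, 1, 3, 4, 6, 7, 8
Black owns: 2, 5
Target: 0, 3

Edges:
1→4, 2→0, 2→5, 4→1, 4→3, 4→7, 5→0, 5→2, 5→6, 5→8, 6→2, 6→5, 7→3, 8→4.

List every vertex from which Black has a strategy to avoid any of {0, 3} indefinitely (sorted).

2, 5, 6

A0 = {0, 3}
A1: add {4, 7} — 4 (White) has 4→3; 7 (White) has 7→3.
A2: add {1, 8} — 1 (White) has 1→4; 8 (White) has 8→4.
A3 = A2; e.g. 2 (Black) can still go to 5. Fixed point.
White's attractor = {0, 1, 3, 4, 7, 8}; Black avoids the target exactly from the complement.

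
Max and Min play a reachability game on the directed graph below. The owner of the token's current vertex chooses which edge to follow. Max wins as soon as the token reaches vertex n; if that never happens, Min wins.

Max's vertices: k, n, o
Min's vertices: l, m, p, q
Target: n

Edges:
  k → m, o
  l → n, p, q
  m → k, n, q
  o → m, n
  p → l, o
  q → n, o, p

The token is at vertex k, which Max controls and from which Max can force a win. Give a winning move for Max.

o

A0 = {n}
A1: add {o} — o (Max) has o→n.
A2: add {k} — k (Max) has k→o.
A3 = A2; e.g. l (Min) can still go to p. Fixed point.
From k, successor o is in the attractor (rank 1); the other successor m is not.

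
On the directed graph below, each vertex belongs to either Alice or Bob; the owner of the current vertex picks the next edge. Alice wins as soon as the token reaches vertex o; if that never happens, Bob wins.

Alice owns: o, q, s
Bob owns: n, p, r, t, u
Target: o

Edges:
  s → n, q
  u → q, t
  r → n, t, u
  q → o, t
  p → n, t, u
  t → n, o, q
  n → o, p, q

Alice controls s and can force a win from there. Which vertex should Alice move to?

A0 = {o}
A1: add {q} — q (Alice) has q→o.
A2: add {s} — s (Alice) has s→q.
A3 = A2; e.g. n (Bob) can still go to p. Fixed point.
From s, successor q is in the attractor (rank 1); the other successor n is not.

q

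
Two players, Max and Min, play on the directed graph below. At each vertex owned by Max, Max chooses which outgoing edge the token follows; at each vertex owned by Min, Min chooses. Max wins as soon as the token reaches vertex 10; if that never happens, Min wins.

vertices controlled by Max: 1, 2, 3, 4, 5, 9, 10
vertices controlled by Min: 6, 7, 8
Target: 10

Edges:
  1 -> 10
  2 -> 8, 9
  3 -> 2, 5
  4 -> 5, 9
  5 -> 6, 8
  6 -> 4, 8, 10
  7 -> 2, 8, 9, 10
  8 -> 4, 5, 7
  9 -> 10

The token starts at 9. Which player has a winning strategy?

A0 = {10}
A1: add {1, 9} — 1 (Max) has 1→10; 9 (Max) has 9→10.
9 ∈ A1, so Max can force the target.

Max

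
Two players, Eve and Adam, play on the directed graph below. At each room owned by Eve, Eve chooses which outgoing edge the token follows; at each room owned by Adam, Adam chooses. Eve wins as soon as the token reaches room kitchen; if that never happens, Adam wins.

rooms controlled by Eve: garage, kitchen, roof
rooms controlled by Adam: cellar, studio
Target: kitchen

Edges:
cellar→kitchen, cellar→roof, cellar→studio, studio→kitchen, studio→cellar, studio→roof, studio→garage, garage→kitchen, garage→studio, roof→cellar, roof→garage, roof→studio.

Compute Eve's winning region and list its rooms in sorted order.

A0 = {kitchen}
A1: add {garage} — garage (Eve) has garage→kitchen.
A2: add {roof} — roof (Eve) has roof→garage.
A3 = A2; e.g. cellar (Adam) can still go to studio. Fixed point.
Eve's winning region = {garage, kitchen, roof}.

garage, kitchen, roof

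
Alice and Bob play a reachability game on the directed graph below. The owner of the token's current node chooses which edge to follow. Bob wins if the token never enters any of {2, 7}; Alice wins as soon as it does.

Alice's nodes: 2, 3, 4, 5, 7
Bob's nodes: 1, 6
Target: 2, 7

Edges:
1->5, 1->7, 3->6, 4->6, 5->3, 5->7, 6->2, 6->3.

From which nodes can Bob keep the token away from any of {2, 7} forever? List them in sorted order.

A0 = {2, 7}
A1: add {5} — 5 (Alice) has 5→7.
A2: add {1} — 1 (Bob): all of {5, 7} already in.
A3 = A2; e.g. 3 (Alice) has no edge into A2. Fixed point.
Alice's attractor = {1, 2, 5, 7}; Bob avoids the target exactly from the complement.

3, 4, 6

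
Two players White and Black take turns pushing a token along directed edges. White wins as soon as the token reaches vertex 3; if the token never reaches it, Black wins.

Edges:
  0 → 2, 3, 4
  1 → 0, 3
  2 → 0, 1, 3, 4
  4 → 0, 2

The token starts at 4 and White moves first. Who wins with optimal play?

Track states (vertex, player-to-move).
A0 = {(3,White), (3,Black)}
A1: add {(0,White), (1,White), (2,White)}.
A2: add {(1,Black), (4,Black)}.
A3 = A2; e.g. (0,Black) stays out. (4,White) never enters ⇒ Black avoids the target.

Black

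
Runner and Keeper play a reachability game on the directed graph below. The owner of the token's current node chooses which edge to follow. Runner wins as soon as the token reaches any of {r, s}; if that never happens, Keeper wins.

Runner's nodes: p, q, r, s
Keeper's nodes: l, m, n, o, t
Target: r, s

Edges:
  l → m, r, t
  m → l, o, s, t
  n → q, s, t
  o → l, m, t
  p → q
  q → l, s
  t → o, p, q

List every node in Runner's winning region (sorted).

A0 = {r, s}
A1: add {q} — q (Runner) has q→s.
A2: add {p} — p (Runner) has p→q.
A3 = A2; e.g. l (Keeper) can still go to m. Fixed point.
Runner's winning region = {p, q, r, s}.

p, q, r, s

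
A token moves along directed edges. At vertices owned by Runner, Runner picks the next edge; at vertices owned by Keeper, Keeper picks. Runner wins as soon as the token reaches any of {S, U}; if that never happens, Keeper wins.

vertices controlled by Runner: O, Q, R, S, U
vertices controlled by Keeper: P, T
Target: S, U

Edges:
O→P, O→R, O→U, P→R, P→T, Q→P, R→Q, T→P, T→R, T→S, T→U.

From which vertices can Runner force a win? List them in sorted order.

O, S, U

A0 = {S, U}
A1: add {O} — O (Runner) has O→U.
A2 = A1; e.g. P (Keeper) can still go to R. Fixed point.
Runner's winning region = {O, S, U}.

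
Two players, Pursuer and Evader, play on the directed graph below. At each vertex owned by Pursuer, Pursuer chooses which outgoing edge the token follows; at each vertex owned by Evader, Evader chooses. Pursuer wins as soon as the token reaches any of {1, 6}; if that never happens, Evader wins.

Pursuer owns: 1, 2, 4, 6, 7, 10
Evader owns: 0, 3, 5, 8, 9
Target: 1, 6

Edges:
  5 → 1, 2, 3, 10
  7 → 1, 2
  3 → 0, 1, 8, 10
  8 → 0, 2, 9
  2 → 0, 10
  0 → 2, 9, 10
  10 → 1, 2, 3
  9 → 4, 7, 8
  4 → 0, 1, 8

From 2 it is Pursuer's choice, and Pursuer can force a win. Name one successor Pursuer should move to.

A0 = {1, 6}
A1: add {4, 7, 10} — 4 (Pursuer) has 4→1; 7 (Pursuer) has 7→1; 10 (Pursuer) has 10→1.
A2: add {2} — 2 (Pursuer) has 2→10.
A3 = A2; e.g. 0 (Evader) can still go to 9. Fixed point.
From 2, successor 10 is in the attractor (rank 1); the other successor 0 is not.

10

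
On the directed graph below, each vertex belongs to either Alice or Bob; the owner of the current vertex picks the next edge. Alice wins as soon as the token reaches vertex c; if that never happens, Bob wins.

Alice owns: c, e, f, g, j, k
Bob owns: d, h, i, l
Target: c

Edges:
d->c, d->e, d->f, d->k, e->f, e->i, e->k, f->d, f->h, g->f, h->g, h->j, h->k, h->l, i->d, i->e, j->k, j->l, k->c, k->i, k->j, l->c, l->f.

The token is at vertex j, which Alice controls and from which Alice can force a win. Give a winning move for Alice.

k

A0 = {c}
A1: add {k} — k (Alice) has k→c.
A2: add {e, j} — e (Alice) has e→k; j (Alice) has j→k.
A3 = A2; e.g. d (Bob) can still go to f. Fixed point.
From j, successor k is in the attractor (rank 1); the other successor l is not.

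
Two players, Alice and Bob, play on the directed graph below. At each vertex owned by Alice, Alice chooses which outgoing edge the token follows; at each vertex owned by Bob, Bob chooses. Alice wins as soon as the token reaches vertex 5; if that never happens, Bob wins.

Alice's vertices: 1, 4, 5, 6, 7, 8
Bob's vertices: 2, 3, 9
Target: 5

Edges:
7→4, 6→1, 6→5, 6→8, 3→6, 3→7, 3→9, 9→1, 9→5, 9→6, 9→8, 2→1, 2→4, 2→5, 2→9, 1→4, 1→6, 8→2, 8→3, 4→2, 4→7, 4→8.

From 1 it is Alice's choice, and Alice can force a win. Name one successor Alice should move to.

A0 = {5}
A1: add {6} — 6 (Alice) has 6→5.
A2: add {1} — 1 (Alice) has 1→6.
A3 = A2; e.g. 2 (Bob) can still go to 4. Fixed point.
From 1, successor 6 is in the attractor (rank 1); the other successor 4 is not.

6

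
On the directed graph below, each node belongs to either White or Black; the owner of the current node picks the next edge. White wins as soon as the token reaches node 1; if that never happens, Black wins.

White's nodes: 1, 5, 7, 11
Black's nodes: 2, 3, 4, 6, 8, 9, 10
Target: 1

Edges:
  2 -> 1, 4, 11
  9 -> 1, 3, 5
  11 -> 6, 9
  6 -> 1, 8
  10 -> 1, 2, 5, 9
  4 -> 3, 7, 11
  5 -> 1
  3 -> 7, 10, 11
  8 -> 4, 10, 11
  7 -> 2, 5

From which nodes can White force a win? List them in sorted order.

A0 = {1}
A1: add {5} — 5 (White) has 5→1.
A2: add {7} — 7 (White) has 7→5.
A3 = A2; e.g. 2 (Black) can still go to 4. Fixed point.
White's winning region = {1, 5, 7}.

1, 5, 7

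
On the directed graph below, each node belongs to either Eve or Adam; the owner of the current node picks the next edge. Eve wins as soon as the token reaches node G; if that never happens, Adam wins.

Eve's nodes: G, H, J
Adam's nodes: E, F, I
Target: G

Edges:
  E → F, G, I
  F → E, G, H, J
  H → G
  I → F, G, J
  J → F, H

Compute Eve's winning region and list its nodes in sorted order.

A0 = {G}
A1: add {H} — H (Eve) has H→G.
A2: add {J} — J (Eve) has J→H.
A3 = A2; e.g. E (Adam) can still go to F. Fixed point.
Eve's winning region = {G, H, J}.

G, H, J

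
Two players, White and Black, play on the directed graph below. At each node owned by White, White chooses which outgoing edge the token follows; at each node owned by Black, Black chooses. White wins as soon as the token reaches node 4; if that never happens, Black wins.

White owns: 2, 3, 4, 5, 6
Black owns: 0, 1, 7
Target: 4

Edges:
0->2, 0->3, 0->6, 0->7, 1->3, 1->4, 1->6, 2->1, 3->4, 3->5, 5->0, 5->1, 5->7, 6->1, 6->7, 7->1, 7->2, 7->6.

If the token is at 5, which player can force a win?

A0 = {4}
A1: add {3} — 3 (White) has 3→4.
A2 = A1; e.g. 0 (Black) can still go to 2. Fixed point.
5 never enters the attractor, so Black can avoid the target forever.

Black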